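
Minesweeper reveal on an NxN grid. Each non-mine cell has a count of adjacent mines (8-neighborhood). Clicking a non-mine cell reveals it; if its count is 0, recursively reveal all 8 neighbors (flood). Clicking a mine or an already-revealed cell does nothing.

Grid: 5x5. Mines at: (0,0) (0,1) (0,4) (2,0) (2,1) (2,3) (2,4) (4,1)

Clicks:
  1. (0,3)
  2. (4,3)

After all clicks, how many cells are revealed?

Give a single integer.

Click 1 (0,3) count=1: revealed 1 new [(0,3)] -> total=1
Click 2 (4,3) count=0: revealed 6 new [(3,2) (3,3) (3,4) (4,2) (4,3) (4,4)] -> total=7

Answer: 7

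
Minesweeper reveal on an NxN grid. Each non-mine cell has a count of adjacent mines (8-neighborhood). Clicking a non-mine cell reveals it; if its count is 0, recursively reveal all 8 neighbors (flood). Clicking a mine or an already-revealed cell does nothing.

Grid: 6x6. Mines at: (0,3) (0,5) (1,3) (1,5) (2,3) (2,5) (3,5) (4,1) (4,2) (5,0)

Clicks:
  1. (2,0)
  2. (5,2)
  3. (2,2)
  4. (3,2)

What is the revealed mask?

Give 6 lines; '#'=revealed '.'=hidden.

Answer: ###...
###...
###...
###...
......
..#...

Derivation:
Click 1 (2,0) count=0: revealed 12 new [(0,0) (0,1) (0,2) (1,0) (1,1) (1,2) (2,0) (2,1) (2,2) (3,0) (3,1) (3,2)] -> total=12
Click 2 (5,2) count=2: revealed 1 new [(5,2)] -> total=13
Click 3 (2,2) count=2: revealed 0 new [(none)] -> total=13
Click 4 (3,2) count=3: revealed 0 new [(none)] -> total=13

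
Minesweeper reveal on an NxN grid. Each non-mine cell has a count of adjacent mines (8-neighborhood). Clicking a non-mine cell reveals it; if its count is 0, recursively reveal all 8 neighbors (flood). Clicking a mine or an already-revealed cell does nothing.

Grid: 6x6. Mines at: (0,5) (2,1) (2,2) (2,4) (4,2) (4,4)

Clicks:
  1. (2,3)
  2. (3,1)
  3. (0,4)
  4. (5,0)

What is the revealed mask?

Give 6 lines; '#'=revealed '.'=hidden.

Click 1 (2,3) count=2: revealed 1 new [(2,3)] -> total=1
Click 2 (3,1) count=3: revealed 1 new [(3,1)] -> total=2
Click 3 (0,4) count=1: revealed 1 new [(0,4)] -> total=3
Click 4 (5,0) count=0: revealed 5 new [(3,0) (4,0) (4,1) (5,0) (5,1)] -> total=8

Answer: ....#.
......
...#..
##....
##....
##....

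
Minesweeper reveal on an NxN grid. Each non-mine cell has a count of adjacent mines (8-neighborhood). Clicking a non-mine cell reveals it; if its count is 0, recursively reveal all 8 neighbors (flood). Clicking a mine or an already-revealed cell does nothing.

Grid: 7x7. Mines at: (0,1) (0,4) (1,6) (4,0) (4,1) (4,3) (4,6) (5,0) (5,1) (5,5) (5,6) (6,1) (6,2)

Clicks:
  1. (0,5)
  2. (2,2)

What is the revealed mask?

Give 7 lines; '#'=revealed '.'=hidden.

Answer: .....#.
######.
######.
######.
.......
.......
.......

Derivation:
Click 1 (0,5) count=2: revealed 1 new [(0,5)] -> total=1
Click 2 (2,2) count=0: revealed 18 new [(1,0) (1,1) (1,2) (1,3) (1,4) (1,5) (2,0) (2,1) (2,2) (2,3) (2,4) (2,5) (3,0) (3,1) (3,2) (3,3) (3,4) (3,5)] -> total=19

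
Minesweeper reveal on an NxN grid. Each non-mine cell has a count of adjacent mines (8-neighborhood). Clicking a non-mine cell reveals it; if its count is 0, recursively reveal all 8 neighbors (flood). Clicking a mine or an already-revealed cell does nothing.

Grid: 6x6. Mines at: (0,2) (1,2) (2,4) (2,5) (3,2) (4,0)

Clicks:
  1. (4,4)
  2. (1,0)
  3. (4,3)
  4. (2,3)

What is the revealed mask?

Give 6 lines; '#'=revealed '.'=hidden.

Answer: ##....
##....
##.#..
##.###
.#####
.#####

Derivation:
Click 1 (4,4) count=0: revealed 13 new [(3,3) (3,4) (3,5) (4,1) (4,2) (4,3) (4,4) (4,5) (5,1) (5,2) (5,3) (5,4) (5,5)] -> total=13
Click 2 (1,0) count=0: revealed 8 new [(0,0) (0,1) (1,0) (1,1) (2,0) (2,1) (3,0) (3,1)] -> total=21
Click 3 (4,3) count=1: revealed 0 new [(none)] -> total=21
Click 4 (2,3) count=3: revealed 1 new [(2,3)] -> total=22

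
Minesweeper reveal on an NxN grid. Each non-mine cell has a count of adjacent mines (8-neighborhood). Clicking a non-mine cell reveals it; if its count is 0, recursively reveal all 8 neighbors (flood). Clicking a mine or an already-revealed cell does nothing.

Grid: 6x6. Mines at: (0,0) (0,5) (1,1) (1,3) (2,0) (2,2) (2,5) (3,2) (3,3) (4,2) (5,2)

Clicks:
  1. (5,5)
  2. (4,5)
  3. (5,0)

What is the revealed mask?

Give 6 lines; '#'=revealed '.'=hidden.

Click 1 (5,5) count=0: revealed 8 new [(3,4) (3,5) (4,3) (4,4) (4,5) (5,3) (5,4) (5,5)] -> total=8
Click 2 (4,5) count=0: revealed 0 new [(none)] -> total=8
Click 3 (5,0) count=0: revealed 6 new [(3,0) (3,1) (4,0) (4,1) (5,0) (5,1)] -> total=14

Answer: ......
......
......
##..##
##.###
##.###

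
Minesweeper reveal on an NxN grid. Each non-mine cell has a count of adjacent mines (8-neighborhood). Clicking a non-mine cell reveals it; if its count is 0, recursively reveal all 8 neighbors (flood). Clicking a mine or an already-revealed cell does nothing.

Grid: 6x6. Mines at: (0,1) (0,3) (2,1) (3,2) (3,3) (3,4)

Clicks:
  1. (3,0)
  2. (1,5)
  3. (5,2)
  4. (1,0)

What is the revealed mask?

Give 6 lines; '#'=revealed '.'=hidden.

Answer: ....##
#...##
....##
##....
######
######

Derivation:
Click 1 (3,0) count=1: revealed 1 new [(3,0)] -> total=1
Click 2 (1,5) count=0: revealed 6 new [(0,4) (0,5) (1,4) (1,5) (2,4) (2,5)] -> total=7
Click 3 (5,2) count=0: revealed 13 new [(3,1) (4,0) (4,1) (4,2) (4,3) (4,4) (4,5) (5,0) (5,1) (5,2) (5,3) (5,4) (5,5)] -> total=20
Click 4 (1,0) count=2: revealed 1 new [(1,0)] -> total=21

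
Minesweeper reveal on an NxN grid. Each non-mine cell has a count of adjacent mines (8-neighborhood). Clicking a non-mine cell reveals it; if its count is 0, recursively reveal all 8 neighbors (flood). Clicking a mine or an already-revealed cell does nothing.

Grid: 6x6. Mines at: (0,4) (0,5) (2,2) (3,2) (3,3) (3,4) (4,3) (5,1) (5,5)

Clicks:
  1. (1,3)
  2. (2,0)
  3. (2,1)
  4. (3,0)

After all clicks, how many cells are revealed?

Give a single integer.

Click 1 (1,3) count=2: revealed 1 new [(1,3)] -> total=1
Click 2 (2,0) count=0: revealed 13 new [(0,0) (0,1) (0,2) (0,3) (1,0) (1,1) (1,2) (2,0) (2,1) (3,0) (3,1) (4,0) (4,1)] -> total=14
Click 3 (2,1) count=2: revealed 0 new [(none)] -> total=14
Click 4 (3,0) count=0: revealed 0 new [(none)] -> total=14

Answer: 14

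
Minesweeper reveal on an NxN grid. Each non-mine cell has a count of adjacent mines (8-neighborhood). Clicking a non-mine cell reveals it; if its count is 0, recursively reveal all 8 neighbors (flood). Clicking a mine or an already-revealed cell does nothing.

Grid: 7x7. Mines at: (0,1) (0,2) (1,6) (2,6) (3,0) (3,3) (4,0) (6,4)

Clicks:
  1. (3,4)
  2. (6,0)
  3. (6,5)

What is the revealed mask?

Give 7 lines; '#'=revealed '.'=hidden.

Answer: .......
.......
.......
....#..
.###...
####...
####.#.

Derivation:
Click 1 (3,4) count=1: revealed 1 new [(3,4)] -> total=1
Click 2 (6,0) count=0: revealed 11 new [(4,1) (4,2) (4,3) (5,0) (5,1) (5,2) (5,3) (6,0) (6,1) (6,2) (6,3)] -> total=12
Click 3 (6,5) count=1: revealed 1 new [(6,5)] -> total=13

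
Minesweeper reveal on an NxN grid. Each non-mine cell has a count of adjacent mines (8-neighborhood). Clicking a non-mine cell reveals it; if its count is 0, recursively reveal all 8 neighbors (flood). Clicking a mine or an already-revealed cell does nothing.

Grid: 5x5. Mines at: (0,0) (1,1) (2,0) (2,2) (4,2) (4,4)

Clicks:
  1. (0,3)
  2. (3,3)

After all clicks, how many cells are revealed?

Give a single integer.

Answer: 10

Derivation:
Click 1 (0,3) count=0: revealed 10 new [(0,2) (0,3) (0,4) (1,2) (1,3) (1,4) (2,3) (2,4) (3,3) (3,4)] -> total=10
Click 2 (3,3) count=3: revealed 0 new [(none)] -> total=10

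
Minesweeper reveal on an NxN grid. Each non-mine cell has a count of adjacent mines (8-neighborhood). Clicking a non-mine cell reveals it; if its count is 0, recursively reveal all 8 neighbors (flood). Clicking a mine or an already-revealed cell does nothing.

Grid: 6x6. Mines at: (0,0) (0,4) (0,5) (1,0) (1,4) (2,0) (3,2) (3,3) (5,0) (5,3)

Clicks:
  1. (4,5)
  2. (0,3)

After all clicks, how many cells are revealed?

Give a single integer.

Answer: 9

Derivation:
Click 1 (4,5) count=0: revealed 8 new [(2,4) (2,5) (3,4) (3,5) (4,4) (4,5) (5,4) (5,5)] -> total=8
Click 2 (0,3) count=2: revealed 1 new [(0,3)] -> total=9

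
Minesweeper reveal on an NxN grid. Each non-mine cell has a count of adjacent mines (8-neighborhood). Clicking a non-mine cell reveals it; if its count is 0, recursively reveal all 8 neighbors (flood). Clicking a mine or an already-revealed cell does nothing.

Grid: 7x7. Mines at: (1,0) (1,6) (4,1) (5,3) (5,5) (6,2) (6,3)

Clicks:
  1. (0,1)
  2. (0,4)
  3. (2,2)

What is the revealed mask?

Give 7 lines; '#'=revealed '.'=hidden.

Click 1 (0,1) count=1: revealed 1 new [(0,1)] -> total=1
Click 2 (0,4) count=0: revealed 26 new [(0,2) (0,3) (0,4) (0,5) (1,1) (1,2) (1,3) (1,4) (1,5) (2,1) (2,2) (2,3) (2,4) (2,5) (2,6) (3,1) (3,2) (3,3) (3,4) (3,5) (3,6) (4,2) (4,3) (4,4) (4,5) (4,6)] -> total=27
Click 3 (2,2) count=0: revealed 0 new [(none)] -> total=27

Answer: .#####.
.#####.
.######
.######
..#####
.......
.......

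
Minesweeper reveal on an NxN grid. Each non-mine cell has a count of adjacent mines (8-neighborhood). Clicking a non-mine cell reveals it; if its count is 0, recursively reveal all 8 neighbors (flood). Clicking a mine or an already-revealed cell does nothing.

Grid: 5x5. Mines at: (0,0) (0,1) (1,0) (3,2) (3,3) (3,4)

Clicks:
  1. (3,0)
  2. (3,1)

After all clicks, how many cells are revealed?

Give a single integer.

Answer: 6

Derivation:
Click 1 (3,0) count=0: revealed 6 new [(2,0) (2,1) (3,0) (3,1) (4,0) (4,1)] -> total=6
Click 2 (3,1) count=1: revealed 0 new [(none)] -> total=6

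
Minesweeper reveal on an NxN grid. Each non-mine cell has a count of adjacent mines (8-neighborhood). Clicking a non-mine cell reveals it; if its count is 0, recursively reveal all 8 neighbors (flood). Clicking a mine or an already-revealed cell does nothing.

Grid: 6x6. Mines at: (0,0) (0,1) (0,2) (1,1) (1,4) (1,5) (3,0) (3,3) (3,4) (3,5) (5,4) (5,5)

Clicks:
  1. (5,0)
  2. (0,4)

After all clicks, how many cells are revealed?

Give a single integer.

Click 1 (5,0) count=0: revealed 8 new [(4,0) (4,1) (4,2) (4,3) (5,0) (5,1) (5,2) (5,3)] -> total=8
Click 2 (0,4) count=2: revealed 1 new [(0,4)] -> total=9

Answer: 9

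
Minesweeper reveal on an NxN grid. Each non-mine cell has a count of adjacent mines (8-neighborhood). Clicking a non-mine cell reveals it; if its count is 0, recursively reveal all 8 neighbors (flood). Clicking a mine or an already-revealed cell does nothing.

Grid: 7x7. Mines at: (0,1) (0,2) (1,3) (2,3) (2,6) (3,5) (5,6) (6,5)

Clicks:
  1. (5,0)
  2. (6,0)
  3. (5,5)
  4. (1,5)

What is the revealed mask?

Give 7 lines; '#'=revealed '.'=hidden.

Click 1 (5,0) count=0: revealed 26 new [(1,0) (1,1) (1,2) (2,0) (2,1) (2,2) (3,0) (3,1) (3,2) (3,3) (3,4) (4,0) (4,1) (4,2) (4,3) (4,4) (5,0) (5,1) (5,2) (5,3) (5,4) (6,0) (6,1) (6,2) (6,3) (6,4)] -> total=26
Click 2 (6,0) count=0: revealed 0 new [(none)] -> total=26
Click 3 (5,5) count=2: revealed 1 new [(5,5)] -> total=27
Click 4 (1,5) count=1: revealed 1 new [(1,5)] -> total=28

Answer: .......
###..#.
###....
#####..
#####..
######.
#####..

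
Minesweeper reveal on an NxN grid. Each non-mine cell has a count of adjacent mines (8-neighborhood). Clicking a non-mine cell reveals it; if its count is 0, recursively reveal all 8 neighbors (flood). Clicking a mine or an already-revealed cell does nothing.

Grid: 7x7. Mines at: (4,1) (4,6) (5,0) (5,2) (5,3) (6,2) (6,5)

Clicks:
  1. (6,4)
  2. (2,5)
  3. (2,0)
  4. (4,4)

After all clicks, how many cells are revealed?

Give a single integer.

Click 1 (6,4) count=2: revealed 1 new [(6,4)] -> total=1
Click 2 (2,5) count=0: revealed 32 new [(0,0) (0,1) (0,2) (0,3) (0,4) (0,5) (0,6) (1,0) (1,1) (1,2) (1,3) (1,4) (1,5) (1,6) (2,0) (2,1) (2,2) (2,3) (2,4) (2,5) (2,6) (3,0) (3,1) (3,2) (3,3) (3,4) (3,5) (3,6) (4,2) (4,3) (4,4) (4,5)] -> total=33
Click 3 (2,0) count=0: revealed 0 new [(none)] -> total=33
Click 4 (4,4) count=1: revealed 0 new [(none)] -> total=33

Answer: 33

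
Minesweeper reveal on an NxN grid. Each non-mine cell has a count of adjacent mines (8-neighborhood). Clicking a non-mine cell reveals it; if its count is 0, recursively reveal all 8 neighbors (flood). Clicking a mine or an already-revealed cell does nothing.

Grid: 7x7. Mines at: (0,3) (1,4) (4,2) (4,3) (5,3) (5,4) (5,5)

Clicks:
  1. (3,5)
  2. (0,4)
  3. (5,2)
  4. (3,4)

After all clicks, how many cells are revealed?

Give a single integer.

Click 1 (3,5) count=0: revealed 13 new [(0,5) (0,6) (1,5) (1,6) (2,4) (2,5) (2,6) (3,4) (3,5) (3,6) (4,4) (4,5) (4,6)] -> total=13
Click 2 (0,4) count=2: revealed 1 new [(0,4)] -> total=14
Click 3 (5,2) count=3: revealed 1 new [(5,2)] -> total=15
Click 4 (3,4) count=1: revealed 0 new [(none)] -> total=15

Answer: 15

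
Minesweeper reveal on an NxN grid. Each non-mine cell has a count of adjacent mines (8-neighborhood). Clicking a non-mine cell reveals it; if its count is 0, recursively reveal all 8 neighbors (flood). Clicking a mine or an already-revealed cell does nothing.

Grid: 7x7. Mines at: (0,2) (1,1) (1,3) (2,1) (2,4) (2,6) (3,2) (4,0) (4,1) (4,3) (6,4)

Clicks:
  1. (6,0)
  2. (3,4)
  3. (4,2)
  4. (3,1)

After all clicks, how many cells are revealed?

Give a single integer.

Answer: 11

Derivation:
Click 1 (6,0) count=0: revealed 8 new [(5,0) (5,1) (5,2) (5,3) (6,0) (6,1) (6,2) (6,3)] -> total=8
Click 2 (3,4) count=2: revealed 1 new [(3,4)] -> total=9
Click 3 (4,2) count=3: revealed 1 new [(4,2)] -> total=10
Click 4 (3,1) count=4: revealed 1 new [(3,1)] -> total=11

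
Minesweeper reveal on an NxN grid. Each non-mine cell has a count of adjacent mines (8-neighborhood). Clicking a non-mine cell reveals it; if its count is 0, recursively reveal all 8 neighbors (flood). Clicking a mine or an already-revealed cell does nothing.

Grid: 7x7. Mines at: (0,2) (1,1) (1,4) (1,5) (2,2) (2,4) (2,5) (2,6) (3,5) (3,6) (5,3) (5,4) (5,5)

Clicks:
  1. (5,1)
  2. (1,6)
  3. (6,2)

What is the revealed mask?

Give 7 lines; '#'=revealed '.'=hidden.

Answer: .......
......#
##.....
###....
###....
###....
###....

Derivation:
Click 1 (5,1) count=0: revealed 14 new [(2,0) (2,1) (3,0) (3,1) (3,2) (4,0) (4,1) (4,2) (5,0) (5,1) (5,2) (6,0) (6,1) (6,2)] -> total=14
Click 2 (1,6) count=3: revealed 1 new [(1,6)] -> total=15
Click 3 (6,2) count=1: revealed 0 new [(none)] -> total=15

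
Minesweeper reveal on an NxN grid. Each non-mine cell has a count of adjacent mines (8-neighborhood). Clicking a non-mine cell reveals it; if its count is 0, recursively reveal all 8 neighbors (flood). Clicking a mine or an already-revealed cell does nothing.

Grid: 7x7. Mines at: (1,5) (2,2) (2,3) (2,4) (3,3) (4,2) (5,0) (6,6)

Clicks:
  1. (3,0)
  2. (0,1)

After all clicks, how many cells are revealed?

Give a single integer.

Click 1 (3,0) count=0: revealed 16 new [(0,0) (0,1) (0,2) (0,3) (0,4) (1,0) (1,1) (1,2) (1,3) (1,4) (2,0) (2,1) (3,0) (3,1) (4,0) (4,1)] -> total=16
Click 2 (0,1) count=0: revealed 0 new [(none)] -> total=16

Answer: 16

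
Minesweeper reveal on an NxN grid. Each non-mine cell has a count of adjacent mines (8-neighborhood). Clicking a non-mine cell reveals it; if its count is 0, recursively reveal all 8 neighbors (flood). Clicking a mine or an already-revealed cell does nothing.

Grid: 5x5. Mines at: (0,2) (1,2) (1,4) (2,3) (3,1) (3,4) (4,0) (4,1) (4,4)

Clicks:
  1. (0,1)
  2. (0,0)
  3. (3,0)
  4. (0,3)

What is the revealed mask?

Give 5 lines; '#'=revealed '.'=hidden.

Answer: ##.#.
##...
##...
#....
.....

Derivation:
Click 1 (0,1) count=2: revealed 1 new [(0,1)] -> total=1
Click 2 (0,0) count=0: revealed 5 new [(0,0) (1,0) (1,1) (2,0) (2,1)] -> total=6
Click 3 (3,0) count=3: revealed 1 new [(3,0)] -> total=7
Click 4 (0,3) count=3: revealed 1 new [(0,3)] -> total=8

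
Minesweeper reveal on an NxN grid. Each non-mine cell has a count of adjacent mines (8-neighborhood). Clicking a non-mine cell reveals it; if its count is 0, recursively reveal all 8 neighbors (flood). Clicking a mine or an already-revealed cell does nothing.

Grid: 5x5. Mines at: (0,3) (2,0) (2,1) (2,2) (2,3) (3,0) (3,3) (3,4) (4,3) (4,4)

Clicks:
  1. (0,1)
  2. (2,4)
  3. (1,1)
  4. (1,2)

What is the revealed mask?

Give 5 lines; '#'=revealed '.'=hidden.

Click 1 (0,1) count=0: revealed 6 new [(0,0) (0,1) (0,2) (1,0) (1,1) (1,2)] -> total=6
Click 2 (2,4) count=3: revealed 1 new [(2,4)] -> total=7
Click 3 (1,1) count=3: revealed 0 new [(none)] -> total=7
Click 4 (1,2) count=4: revealed 0 new [(none)] -> total=7

Answer: ###..
###..
....#
.....
.....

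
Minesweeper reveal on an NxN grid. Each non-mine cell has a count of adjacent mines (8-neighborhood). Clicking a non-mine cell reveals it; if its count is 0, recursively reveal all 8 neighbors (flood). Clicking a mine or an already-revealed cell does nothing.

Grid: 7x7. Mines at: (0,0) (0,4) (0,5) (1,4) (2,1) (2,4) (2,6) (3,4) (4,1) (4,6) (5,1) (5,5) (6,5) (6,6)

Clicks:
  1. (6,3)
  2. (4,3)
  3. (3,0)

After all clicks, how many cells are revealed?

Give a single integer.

Answer: 10

Derivation:
Click 1 (6,3) count=0: revealed 9 new [(4,2) (4,3) (4,4) (5,2) (5,3) (5,4) (6,2) (6,3) (6,4)] -> total=9
Click 2 (4,3) count=1: revealed 0 new [(none)] -> total=9
Click 3 (3,0) count=2: revealed 1 new [(3,0)] -> total=10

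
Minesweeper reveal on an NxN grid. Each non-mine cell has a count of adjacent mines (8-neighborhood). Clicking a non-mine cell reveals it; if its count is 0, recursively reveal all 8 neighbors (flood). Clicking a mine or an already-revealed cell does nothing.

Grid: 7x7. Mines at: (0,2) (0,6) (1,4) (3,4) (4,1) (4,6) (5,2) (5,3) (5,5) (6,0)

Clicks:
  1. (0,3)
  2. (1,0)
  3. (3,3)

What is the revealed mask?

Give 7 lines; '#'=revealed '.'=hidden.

Click 1 (0,3) count=2: revealed 1 new [(0,3)] -> total=1
Click 2 (1,0) count=0: revealed 14 new [(0,0) (0,1) (1,0) (1,1) (1,2) (1,3) (2,0) (2,1) (2,2) (2,3) (3,0) (3,1) (3,2) (3,3)] -> total=15
Click 3 (3,3) count=1: revealed 0 new [(none)] -> total=15

Answer: ##.#...
####...
####...
####...
.......
.......
.......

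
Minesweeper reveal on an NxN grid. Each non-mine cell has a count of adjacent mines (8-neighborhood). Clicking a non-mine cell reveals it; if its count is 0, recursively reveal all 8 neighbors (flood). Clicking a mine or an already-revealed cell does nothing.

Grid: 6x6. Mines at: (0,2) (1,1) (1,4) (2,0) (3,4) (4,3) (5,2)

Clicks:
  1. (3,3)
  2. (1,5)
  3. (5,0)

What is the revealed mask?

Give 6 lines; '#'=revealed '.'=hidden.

Click 1 (3,3) count=2: revealed 1 new [(3,3)] -> total=1
Click 2 (1,5) count=1: revealed 1 new [(1,5)] -> total=2
Click 3 (5,0) count=0: revealed 6 new [(3,0) (3,1) (4,0) (4,1) (5,0) (5,1)] -> total=8

Answer: ......
.....#
......
##.#..
##....
##....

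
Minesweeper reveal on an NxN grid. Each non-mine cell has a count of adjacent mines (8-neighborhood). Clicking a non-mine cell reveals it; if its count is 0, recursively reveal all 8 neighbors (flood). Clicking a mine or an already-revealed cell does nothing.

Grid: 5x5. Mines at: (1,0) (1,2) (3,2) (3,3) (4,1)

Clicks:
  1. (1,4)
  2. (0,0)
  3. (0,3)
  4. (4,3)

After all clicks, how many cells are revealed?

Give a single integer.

Click 1 (1,4) count=0: revealed 6 new [(0,3) (0,4) (1,3) (1,4) (2,3) (2,4)] -> total=6
Click 2 (0,0) count=1: revealed 1 new [(0,0)] -> total=7
Click 3 (0,3) count=1: revealed 0 new [(none)] -> total=7
Click 4 (4,3) count=2: revealed 1 new [(4,3)] -> total=8

Answer: 8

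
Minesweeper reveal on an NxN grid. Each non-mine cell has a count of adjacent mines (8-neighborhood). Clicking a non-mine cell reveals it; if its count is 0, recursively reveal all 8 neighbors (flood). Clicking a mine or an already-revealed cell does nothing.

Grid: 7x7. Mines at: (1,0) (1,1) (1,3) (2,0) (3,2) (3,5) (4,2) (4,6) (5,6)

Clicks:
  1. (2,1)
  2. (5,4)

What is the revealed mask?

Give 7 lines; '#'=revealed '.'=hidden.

Click 1 (2,1) count=4: revealed 1 new [(2,1)] -> total=1
Click 2 (5,4) count=0: revealed 19 new [(3,0) (3,1) (4,0) (4,1) (4,3) (4,4) (4,5) (5,0) (5,1) (5,2) (5,3) (5,4) (5,5) (6,0) (6,1) (6,2) (6,3) (6,4) (6,5)] -> total=20

Answer: .......
.......
.#.....
##.....
##.###.
######.
######.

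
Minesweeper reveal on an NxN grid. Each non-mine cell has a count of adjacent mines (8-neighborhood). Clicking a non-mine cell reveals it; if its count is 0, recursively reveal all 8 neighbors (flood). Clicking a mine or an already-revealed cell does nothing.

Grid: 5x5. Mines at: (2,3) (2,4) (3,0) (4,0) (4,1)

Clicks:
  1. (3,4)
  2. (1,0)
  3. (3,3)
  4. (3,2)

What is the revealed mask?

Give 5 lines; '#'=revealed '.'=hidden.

Answer: #####
#####
###..
..###
.....

Derivation:
Click 1 (3,4) count=2: revealed 1 new [(3,4)] -> total=1
Click 2 (1,0) count=0: revealed 13 new [(0,0) (0,1) (0,2) (0,3) (0,4) (1,0) (1,1) (1,2) (1,3) (1,4) (2,0) (2,1) (2,2)] -> total=14
Click 3 (3,3) count=2: revealed 1 new [(3,3)] -> total=15
Click 4 (3,2) count=2: revealed 1 new [(3,2)] -> total=16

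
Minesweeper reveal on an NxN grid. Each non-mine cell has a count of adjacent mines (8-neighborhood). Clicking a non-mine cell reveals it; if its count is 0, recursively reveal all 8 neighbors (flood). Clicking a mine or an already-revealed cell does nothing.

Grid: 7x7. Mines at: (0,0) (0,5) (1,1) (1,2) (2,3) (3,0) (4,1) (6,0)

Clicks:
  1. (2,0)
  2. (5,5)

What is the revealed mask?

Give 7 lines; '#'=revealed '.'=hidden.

Click 1 (2,0) count=2: revealed 1 new [(2,0)] -> total=1
Click 2 (5,5) count=0: revealed 28 new [(1,4) (1,5) (1,6) (2,4) (2,5) (2,6) (3,2) (3,3) (3,4) (3,5) (3,6) (4,2) (4,3) (4,4) (4,5) (4,6) (5,1) (5,2) (5,3) (5,4) (5,5) (5,6) (6,1) (6,2) (6,3) (6,4) (6,5) (6,6)] -> total=29

Answer: .......
....###
#...###
..#####
..#####
.######
.######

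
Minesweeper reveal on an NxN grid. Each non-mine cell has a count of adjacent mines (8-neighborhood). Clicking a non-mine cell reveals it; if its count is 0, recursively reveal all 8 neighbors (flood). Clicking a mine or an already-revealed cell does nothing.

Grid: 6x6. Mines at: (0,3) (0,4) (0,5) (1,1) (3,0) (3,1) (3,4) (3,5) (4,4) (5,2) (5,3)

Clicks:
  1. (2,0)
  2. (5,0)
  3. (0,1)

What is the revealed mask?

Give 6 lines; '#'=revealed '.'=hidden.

Click 1 (2,0) count=3: revealed 1 new [(2,0)] -> total=1
Click 2 (5,0) count=0: revealed 4 new [(4,0) (4,1) (5,0) (5,1)] -> total=5
Click 3 (0,1) count=1: revealed 1 new [(0,1)] -> total=6

Answer: .#....
......
#.....
......
##....
##....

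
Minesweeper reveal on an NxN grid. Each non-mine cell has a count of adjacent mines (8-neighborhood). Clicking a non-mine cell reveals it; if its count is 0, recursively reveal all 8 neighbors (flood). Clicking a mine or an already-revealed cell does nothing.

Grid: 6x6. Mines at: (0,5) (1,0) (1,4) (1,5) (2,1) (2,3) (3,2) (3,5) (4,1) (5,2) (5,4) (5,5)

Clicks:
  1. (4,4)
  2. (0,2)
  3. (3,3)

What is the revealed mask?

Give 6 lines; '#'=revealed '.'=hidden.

Answer: .###..
.###..
......
...#..
....#.
......

Derivation:
Click 1 (4,4) count=3: revealed 1 new [(4,4)] -> total=1
Click 2 (0,2) count=0: revealed 6 new [(0,1) (0,2) (0,3) (1,1) (1,2) (1,3)] -> total=7
Click 3 (3,3) count=2: revealed 1 new [(3,3)] -> total=8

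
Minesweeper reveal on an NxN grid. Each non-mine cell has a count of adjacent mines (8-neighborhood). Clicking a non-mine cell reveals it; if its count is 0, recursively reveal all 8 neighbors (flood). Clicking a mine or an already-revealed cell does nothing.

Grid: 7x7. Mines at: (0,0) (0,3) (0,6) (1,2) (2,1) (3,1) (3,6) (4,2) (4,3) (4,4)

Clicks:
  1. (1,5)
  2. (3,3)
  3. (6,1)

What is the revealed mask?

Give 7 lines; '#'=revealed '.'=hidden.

Click 1 (1,5) count=1: revealed 1 new [(1,5)] -> total=1
Click 2 (3,3) count=3: revealed 1 new [(3,3)] -> total=2
Click 3 (6,1) count=0: revealed 18 new [(4,0) (4,1) (4,5) (4,6) (5,0) (5,1) (5,2) (5,3) (5,4) (5,5) (5,6) (6,0) (6,1) (6,2) (6,3) (6,4) (6,5) (6,6)] -> total=20

Answer: .......
.....#.
.......
...#...
##...##
#######
#######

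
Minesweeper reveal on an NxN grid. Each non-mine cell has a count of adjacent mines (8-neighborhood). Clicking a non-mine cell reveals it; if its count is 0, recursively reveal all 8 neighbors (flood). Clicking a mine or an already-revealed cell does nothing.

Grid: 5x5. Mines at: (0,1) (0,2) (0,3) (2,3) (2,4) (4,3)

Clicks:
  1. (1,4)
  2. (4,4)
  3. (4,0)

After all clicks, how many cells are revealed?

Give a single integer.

Answer: 14

Derivation:
Click 1 (1,4) count=3: revealed 1 new [(1,4)] -> total=1
Click 2 (4,4) count=1: revealed 1 new [(4,4)] -> total=2
Click 3 (4,0) count=0: revealed 12 new [(1,0) (1,1) (1,2) (2,0) (2,1) (2,2) (3,0) (3,1) (3,2) (4,0) (4,1) (4,2)] -> total=14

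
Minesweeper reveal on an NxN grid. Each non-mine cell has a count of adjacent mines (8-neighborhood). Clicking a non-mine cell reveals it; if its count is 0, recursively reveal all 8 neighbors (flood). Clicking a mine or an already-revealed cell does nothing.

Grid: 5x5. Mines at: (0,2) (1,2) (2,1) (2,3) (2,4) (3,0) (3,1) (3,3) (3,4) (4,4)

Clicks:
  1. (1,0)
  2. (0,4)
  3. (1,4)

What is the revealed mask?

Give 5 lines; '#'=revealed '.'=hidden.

Answer: ...##
#..##
.....
.....
.....

Derivation:
Click 1 (1,0) count=1: revealed 1 new [(1,0)] -> total=1
Click 2 (0,4) count=0: revealed 4 new [(0,3) (0,4) (1,3) (1,4)] -> total=5
Click 3 (1,4) count=2: revealed 0 new [(none)] -> total=5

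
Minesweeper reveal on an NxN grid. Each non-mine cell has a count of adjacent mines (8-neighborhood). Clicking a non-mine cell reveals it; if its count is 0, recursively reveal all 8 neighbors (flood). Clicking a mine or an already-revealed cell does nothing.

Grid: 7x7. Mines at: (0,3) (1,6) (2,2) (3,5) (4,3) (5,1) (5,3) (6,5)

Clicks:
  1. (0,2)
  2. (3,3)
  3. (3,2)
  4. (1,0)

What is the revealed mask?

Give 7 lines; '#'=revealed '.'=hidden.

Click 1 (0,2) count=1: revealed 1 new [(0,2)] -> total=1
Click 2 (3,3) count=2: revealed 1 new [(3,3)] -> total=2
Click 3 (3,2) count=2: revealed 1 new [(3,2)] -> total=3
Click 4 (1,0) count=0: revealed 11 new [(0,0) (0,1) (1,0) (1,1) (1,2) (2,0) (2,1) (3,0) (3,1) (4,0) (4,1)] -> total=14

Answer: ###....
###....
##.....
####...
##.....
.......
.......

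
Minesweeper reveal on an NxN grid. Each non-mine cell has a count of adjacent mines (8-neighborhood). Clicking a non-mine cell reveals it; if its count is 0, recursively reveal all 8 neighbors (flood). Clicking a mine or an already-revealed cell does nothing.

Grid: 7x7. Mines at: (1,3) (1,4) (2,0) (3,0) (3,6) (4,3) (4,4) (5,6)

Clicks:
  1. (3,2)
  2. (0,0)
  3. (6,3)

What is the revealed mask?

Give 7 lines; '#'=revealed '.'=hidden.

Answer: ###....
###....
.......
..#....
###....
######.
######.

Derivation:
Click 1 (3,2) count=1: revealed 1 new [(3,2)] -> total=1
Click 2 (0,0) count=0: revealed 6 new [(0,0) (0,1) (0,2) (1,0) (1,1) (1,2)] -> total=7
Click 3 (6,3) count=0: revealed 15 new [(4,0) (4,1) (4,2) (5,0) (5,1) (5,2) (5,3) (5,4) (5,5) (6,0) (6,1) (6,2) (6,3) (6,4) (6,5)] -> total=22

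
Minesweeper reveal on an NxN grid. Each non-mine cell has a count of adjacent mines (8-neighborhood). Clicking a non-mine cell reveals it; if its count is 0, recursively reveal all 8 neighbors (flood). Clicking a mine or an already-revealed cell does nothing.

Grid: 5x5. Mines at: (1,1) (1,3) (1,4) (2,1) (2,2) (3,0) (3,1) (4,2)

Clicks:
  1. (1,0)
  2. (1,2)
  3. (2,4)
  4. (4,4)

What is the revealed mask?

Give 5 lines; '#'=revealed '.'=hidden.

Answer: .....
#.#..
...##
...##
...##

Derivation:
Click 1 (1,0) count=2: revealed 1 new [(1,0)] -> total=1
Click 2 (1,2) count=4: revealed 1 new [(1,2)] -> total=2
Click 3 (2,4) count=2: revealed 1 new [(2,4)] -> total=3
Click 4 (4,4) count=0: revealed 5 new [(2,3) (3,3) (3,4) (4,3) (4,4)] -> total=8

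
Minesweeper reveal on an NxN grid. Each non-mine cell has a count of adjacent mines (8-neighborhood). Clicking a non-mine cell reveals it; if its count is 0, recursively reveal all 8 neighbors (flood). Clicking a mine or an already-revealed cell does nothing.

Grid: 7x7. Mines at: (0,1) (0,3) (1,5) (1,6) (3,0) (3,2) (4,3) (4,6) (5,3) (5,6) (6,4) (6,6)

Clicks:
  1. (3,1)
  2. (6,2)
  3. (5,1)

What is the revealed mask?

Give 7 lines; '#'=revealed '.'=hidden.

Answer: .......
.......
.......
.#.....
###....
###....
###....

Derivation:
Click 1 (3,1) count=2: revealed 1 new [(3,1)] -> total=1
Click 2 (6,2) count=1: revealed 1 new [(6,2)] -> total=2
Click 3 (5,1) count=0: revealed 8 new [(4,0) (4,1) (4,2) (5,0) (5,1) (5,2) (6,0) (6,1)] -> total=10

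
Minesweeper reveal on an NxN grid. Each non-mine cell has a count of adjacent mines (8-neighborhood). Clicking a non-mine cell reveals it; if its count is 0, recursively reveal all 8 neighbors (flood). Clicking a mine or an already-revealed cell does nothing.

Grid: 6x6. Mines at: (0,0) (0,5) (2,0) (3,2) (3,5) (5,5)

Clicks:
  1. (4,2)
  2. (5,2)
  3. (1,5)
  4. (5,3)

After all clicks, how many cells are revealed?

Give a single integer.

Click 1 (4,2) count=1: revealed 1 new [(4,2)] -> total=1
Click 2 (5,2) count=0: revealed 11 new [(3,0) (3,1) (4,0) (4,1) (4,3) (4,4) (5,0) (5,1) (5,2) (5,3) (5,4)] -> total=12
Click 3 (1,5) count=1: revealed 1 new [(1,5)] -> total=13
Click 4 (5,3) count=0: revealed 0 new [(none)] -> total=13

Answer: 13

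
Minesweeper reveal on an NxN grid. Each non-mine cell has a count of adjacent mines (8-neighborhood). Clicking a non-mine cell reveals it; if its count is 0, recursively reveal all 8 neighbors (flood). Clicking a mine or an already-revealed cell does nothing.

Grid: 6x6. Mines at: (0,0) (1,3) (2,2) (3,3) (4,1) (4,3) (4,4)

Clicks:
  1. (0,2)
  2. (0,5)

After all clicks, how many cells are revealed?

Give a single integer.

Answer: 9

Derivation:
Click 1 (0,2) count=1: revealed 1 new [(0,2)] -> total=1
Click 2 (0,5) count=0: revealed 8 new [(0,4) (0,5) (1,4) (1,5) (2,4) (2,5) (3,4) (3,5)] -> total=9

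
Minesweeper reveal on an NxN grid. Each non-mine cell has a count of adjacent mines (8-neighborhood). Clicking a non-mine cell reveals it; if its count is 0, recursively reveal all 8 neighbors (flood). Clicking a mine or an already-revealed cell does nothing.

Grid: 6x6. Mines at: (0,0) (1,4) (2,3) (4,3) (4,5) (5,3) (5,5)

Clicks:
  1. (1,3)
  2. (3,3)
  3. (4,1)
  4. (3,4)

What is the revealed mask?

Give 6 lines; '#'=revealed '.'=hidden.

Click 1 (1,3) count=2: revealed 1 new [(1,3)] -> total=1
Click 2 (3,3) count=2: revealed 1 new [(3,3)] -> total=2
Click 3 (4,1) count=0: revealed 15 new [(1,0) (1,1) (1,2) (2,0) (2,1) (2,2) (3,0) (3,1) (3,2) (4,0) (4,1) (4,2) (5,0) (5,1) (5,2)] -> total=17
Click 4 (3,4) count=3: revealed 1 new [(3,4)] -> total=18

Answer: ......
####..
###...
#####.
###...
###...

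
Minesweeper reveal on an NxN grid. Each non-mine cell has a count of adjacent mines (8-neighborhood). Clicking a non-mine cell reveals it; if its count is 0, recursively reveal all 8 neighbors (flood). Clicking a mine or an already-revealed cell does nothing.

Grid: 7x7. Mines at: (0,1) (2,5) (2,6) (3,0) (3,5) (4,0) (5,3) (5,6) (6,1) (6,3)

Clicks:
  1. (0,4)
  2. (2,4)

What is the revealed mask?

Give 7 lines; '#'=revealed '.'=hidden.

Click 1 (0,4) count=0: revealed 23 new [(0,2) (0,3) (0,4) (0,5) (0,6) (1,1) (1,2) (1,3) (1,4) (1,5) (1,6) (2,1) (2,2) (2,3) (2,4) (3,1) (3,2) (3,3) (3,4) (4,1) (4,2) (4,3) (4,4)] -> total=23
Click 2 (2,4) count=2: revealed 0 new [(none)] -> total=23

Answer: ..#####
.######
.####..
.####..
.####..
.......
.......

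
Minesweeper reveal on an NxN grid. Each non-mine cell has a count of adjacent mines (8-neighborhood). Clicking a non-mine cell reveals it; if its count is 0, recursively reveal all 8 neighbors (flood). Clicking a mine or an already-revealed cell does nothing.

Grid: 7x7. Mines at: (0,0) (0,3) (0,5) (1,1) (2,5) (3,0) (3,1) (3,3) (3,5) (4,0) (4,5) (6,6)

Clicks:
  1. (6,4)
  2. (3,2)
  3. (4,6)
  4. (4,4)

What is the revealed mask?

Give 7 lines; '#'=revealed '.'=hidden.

Answer: .......
.......
.......
..#....
.####.#
######.
######.

Derivation:
Click 1 (6,4) count=0: revealed 16 new [(4,1) (4,2) (4,3) (4,4) (5,0) (5,1) (5,2) (5,3) (5,4) (5,5) (6,0) (6,1) (6,2) (6,3) (6,4) (6,5)] -> total=16
Click 2 (3,2) count=2: revealed 1 new [(3,2)] -> total=17
Click 3 (4,6) count=2: revealed 1 new [(4,6)] -> total=18
Click 4 (4,4) count=3: revealed 0 new [(none)] -> total=18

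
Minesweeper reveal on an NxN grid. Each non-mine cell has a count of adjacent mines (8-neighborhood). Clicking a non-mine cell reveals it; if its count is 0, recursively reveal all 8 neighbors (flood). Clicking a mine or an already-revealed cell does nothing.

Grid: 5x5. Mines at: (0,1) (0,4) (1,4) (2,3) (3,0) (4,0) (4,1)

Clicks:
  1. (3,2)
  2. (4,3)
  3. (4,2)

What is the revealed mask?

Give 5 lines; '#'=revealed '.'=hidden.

Answer: .....
.....
.....
..###
..###

Derivation:
Click 1 (3,2) count=2: revealed 1 new [(3,2)] -> total=1
Click 2 (4,3) count=0: revealed 5 new [(3,3) (3,4) (4,2) (4,3) (4,4)] -> total=6
Click 3 (4,2) count=1: revealed 0 new [(none)] -> total=6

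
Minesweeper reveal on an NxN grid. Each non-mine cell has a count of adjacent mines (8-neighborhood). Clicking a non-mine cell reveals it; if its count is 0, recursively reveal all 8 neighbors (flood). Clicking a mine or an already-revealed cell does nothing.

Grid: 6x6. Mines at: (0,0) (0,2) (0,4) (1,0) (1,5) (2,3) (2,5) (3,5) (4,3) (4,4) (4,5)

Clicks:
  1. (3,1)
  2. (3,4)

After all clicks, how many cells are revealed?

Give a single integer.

Answer: 13

Derivation:
Click 1 (3,1) count=0: revealed 12 new [(2,0) (2,1) (2,2) (3,0) (3,1) (3,2) (4,0) (4,1) (4,2) (5,0) (5,1) (5,2)] -> total=12
Click 2 (3,4) count=6: revealed 1 new [(3,4)] -> total=13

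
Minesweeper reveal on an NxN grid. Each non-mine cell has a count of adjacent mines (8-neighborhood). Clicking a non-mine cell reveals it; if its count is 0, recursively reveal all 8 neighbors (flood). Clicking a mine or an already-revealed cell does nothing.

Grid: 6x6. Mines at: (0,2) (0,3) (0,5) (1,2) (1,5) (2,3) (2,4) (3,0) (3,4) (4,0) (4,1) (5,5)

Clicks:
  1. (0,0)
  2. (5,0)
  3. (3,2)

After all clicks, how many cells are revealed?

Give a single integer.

Answer: 8

Derivation:
Click 1 (0,0) count=0: revealed 6 new [(0,0) (0,1) (1,0) (1,1) (2,0) (2,1)] -> total=6
Click 2 (5,0) count=2: revealed 1 new [(5,0)] -> total=7
Click 3 (3,2) count=2: revealed 1 new [(3,2)] -> total=8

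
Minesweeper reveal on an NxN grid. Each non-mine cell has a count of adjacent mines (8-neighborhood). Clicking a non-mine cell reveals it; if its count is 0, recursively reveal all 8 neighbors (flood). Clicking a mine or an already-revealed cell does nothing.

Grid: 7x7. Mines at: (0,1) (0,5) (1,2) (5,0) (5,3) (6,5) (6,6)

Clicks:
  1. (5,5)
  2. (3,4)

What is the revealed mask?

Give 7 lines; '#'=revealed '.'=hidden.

Click 1 (5,5) count=2: revealed 1 new [(5,5)] -> total=1
Click 2 (3,4) count=0: revealed 29 new [(1,0) (1,1) (1,3) (1,4) (1,5) (1,6) (2,0) (2,1) (2,2) (2,3) (2,4) (2,5) (2,6) (3,0) (3,1) (3,2) (3,3) (3,4) (3,5) (3,6) (4,0) (4,1) (4,2) (4,3) (4,4) (4,5) (4,6) (5,4) (5,6)] -> total=30

Answer: .......
##.####
#######
#######
#######
....###
.......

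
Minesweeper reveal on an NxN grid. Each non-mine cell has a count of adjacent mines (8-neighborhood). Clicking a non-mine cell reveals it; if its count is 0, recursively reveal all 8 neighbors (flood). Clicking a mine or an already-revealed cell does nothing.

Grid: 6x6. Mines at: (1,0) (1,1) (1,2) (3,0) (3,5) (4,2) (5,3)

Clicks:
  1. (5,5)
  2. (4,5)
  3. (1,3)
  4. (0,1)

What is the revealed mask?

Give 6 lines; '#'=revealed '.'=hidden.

Answer: .#....
...#..
......
......
....##
....##

Derivation:
Click 1 (5,5) count=0: revealed 4 new [(4,4) (4,5) (5,4) (5,5)] -> total=4
Click 2 (4,5) count=1: revealed 0 new [(none)] -> total=4
Click 3 (1,3) count=1: revealed 1 new [(1,3)] -> total=5
Click 4 (0,1) count=3: revealed 1 new [(0,1)] -> total=6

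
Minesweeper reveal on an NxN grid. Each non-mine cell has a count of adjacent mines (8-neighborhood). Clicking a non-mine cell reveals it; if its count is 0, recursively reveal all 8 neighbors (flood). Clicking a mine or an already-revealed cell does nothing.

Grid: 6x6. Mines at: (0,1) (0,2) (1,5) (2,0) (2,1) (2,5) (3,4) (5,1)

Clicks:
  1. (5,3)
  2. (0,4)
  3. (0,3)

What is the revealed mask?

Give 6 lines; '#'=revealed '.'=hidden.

Click 1 (5,3) count=0: revealed 8 new [(4,2) (4,3) (4,4) (4,5) (5,2) (5,3) (5,4) (5,5)] -> total=8
Click 2 (0,4) count=1: revealed 1 new [(0,4)] -> total=9
Click 3 (0,3) count=1: revealed 1 new [(0,3)] -> total=10

Answer: ...##.
......
......
......
..####
..####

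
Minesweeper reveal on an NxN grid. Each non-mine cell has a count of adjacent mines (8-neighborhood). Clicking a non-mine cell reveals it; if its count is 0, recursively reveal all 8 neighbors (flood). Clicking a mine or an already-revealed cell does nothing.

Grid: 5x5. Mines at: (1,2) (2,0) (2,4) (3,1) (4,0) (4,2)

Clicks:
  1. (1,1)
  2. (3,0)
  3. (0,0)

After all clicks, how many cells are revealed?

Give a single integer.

Answer: 5

Derivation:
Click 1 (1,1) count=2: revealed 1 new [(1,1)] -> total=1
Click 2 (3,0) count=3: revealed 1 new [(3,0)] -> total=2
Click 3 (0,0) count=0: revealed 3 new [(0,0) (0,1) (1,0)] -> total=5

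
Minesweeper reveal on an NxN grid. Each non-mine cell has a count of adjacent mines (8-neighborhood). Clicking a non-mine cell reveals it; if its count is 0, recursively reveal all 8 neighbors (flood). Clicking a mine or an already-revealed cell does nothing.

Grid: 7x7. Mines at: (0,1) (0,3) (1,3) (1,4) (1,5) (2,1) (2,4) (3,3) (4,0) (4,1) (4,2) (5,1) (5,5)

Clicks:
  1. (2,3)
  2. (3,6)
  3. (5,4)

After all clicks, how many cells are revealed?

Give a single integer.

Answer: 8

Derivation:
Click 1 (2,3) count=4: revealed 1 new [(2,3)] -> total=1
Click 2 (3,6) count=0: revealed 6 new [(2,5) (2,6) (3,5) (3,6) (4,5) (4,6)] -> total=7
Click 3 (5,4) count=1: revealed 1 new [(5,4)] -> total=8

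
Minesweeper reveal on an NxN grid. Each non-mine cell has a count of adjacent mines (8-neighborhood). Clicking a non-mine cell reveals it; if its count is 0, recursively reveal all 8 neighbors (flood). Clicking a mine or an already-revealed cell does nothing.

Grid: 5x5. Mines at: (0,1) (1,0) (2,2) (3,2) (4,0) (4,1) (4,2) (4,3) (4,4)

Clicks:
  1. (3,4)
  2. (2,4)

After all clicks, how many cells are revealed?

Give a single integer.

Answer: 10

Derivation:
Click 1 (3,4) count=2: revealed 1 new [(3,4)] -> total=1
Click 2 (2,4) count=0: revealed 9 new [(0,2) (0,3) (0,4) (1,2) (1,3) (1,4) (2,3) (2,4) (3,3)] -> total=10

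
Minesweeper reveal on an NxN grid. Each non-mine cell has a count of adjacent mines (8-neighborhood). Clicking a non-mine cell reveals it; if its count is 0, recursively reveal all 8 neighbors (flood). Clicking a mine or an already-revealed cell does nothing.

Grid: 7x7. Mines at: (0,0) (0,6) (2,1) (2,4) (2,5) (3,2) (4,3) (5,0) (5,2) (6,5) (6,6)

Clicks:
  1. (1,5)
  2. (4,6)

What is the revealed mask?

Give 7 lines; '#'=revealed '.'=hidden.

Answer: .......
.....#.
.......
....###
....###
....###
.......

Derivation:
Click 1 (1,5) count=3: revealed 1 new [(1,5)] -> total=1
Click 2 (4,6) count=0: revealed 9 new [(3,4) (3,5) (3,6) (4,4) (4,5) (4,6) (5,4) (5,5) (5,6)] -> total=10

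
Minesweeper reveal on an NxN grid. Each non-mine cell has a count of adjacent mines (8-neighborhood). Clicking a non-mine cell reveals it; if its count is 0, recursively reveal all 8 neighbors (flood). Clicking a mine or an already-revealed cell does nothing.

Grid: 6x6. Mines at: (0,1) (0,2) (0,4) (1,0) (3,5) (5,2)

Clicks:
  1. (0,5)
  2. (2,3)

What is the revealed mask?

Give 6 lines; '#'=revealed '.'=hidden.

Answer: .....#
.####.
#####.
#####.
#####.
##....

Derivation:
Click 1 (0,5) count=1: revealed 1 new [(0,5)] -> total=1
Click 2 (2,3) count=0: revealed 21 new [(1,1) (1,2) (1,3) (1,4) (2,0) (2,1) (2,2) (2,3) (2,4) (3,0) (3,1) (3,2) (3,3) (3,4) (4,0) (4,1) (4,2) (4,3) (4,4) (5,0) (5,1)] -> total=22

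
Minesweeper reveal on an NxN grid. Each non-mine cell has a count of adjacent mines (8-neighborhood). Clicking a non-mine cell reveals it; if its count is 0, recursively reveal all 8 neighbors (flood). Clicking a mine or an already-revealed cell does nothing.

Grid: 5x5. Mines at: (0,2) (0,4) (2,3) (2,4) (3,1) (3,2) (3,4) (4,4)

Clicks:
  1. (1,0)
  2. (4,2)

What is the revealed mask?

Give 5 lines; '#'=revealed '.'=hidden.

Click 1 (1,0) count=0: revealed 6 new [(0,0) (0,1) (1,0) (1,1) (2,0) (2,1)] -> total=6
Click 2 (4,2) count=2: revealed 1 new [(4,2)] -> total=7

Answer: ##...
##...
##...
.....
..#..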